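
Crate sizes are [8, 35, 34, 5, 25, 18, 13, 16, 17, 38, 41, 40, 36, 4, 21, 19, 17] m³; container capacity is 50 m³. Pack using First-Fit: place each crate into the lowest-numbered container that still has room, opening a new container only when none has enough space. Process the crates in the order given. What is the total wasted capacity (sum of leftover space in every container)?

8 m³ → container 1 (remaining 42 m³)
35 m³ → container 1 (remaining 7 m³)
34 m³ → container 2 (remaining 16 m³)
5 m³ → container 1 (remaining 2 m³)
25 m³ → container 3 (remaining 25 m³)
18 m³ → container 3 (remaining 7 m³)
13 m³ → container 2 (remaining 3 m³)
16 m³ → container 4 (remaining 34 m³)
17 m³ → container 4 (remaining 17 m³)
38 m³ → container 5 (remaining 12 m³)
41 m³ → container 6 (remaining 9 m³)
40 m³ → container 7 (remaining 10 m³)
36 m³ → container 8 (remaining 14 m³)
4 m³ → container 3 (remaining 3 m³)
21 m³ → container 9 (remaining 29 m³)
19 m³ → container 9 (remaining 10 m³)
17 m³ → container 4 (remaining 0 m³)
9 containers × 50 m³ = 450 m³; used 387 m³; unused 63 m³.

63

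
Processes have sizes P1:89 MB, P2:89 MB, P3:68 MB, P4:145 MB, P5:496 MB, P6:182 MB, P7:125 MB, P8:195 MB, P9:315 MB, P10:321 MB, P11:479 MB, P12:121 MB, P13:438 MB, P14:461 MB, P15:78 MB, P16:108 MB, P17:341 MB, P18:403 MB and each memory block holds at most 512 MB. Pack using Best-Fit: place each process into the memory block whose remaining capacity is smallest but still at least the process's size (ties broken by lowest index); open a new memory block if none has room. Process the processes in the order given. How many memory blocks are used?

10

memory block 1: place P1 (89 MB), 423 MB left
memory block 1: place P2 (89 MB), 334 MB left
memory block 1: place P3 (68 MB), 266 MB left
memory block 1: place P4 (145 MB), 121 MB left
memory block 2: place P5 (496 MB), 16 MB left
memory block 3: place P6 (182 MB), 330 MB left
memory block 3: place P7 (125 MB), 205 MB left
memory block 3: place P8 (195 MB), 10 MB left
memory block 4: place P9 (315 MB), 197 MB left
memory block 5: place P10 (321 MB), 191 MB left
memory block 6: place P11 (479 MB), 33 MB left
memory block 1: place P12 (121 MB), 0 MB left
memory block 7: place P13 (438 MB), 74 MB left
memory block 8: place P14 (461 MB), 51 MB left
memory block 5: place P15 (78 MB), 113 MB left
memory block 5: place P16 (108 MB), 5 MB left
memory block 9: place P17 (341 MB), 171 MB left
memory block 10: place P18 (403 MB), 109 MB left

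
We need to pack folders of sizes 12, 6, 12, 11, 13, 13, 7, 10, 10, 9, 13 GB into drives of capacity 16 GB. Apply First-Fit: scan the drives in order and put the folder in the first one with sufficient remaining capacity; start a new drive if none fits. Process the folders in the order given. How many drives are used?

10

12 GB → drive 1 (remaining 4 GB)
6 GB → drive 2 (remaining 10 GB)
12 GB → drive 3 (remaining 4 GB)
11 GB → drive 4 (remaining 5 GB)
13 GB → drive 5 (remaining 3 GB)
13 GB → drive 6 (remaining 3 GB)
7 GB → drive 2 (remaining 3 GB)
10 GB → drive 7 (remaining 6 GB)
10 GB → drive 8 (remaining 6 GB)
9 GB → drive 9 (remaining 7 GB)
13 GB → drive 10 (remaining 3 GB)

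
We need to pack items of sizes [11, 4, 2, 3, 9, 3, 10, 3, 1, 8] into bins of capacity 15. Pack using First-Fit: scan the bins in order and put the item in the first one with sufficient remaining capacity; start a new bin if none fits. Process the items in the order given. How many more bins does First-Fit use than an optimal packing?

0

First-Fit: [11,4] [2,3,9,1] [3,10] [3,8] → 4 bins.
Total size 54; any packing needs at least ⌈54/15⌉ = 4 bins.
So 4 is already optimal.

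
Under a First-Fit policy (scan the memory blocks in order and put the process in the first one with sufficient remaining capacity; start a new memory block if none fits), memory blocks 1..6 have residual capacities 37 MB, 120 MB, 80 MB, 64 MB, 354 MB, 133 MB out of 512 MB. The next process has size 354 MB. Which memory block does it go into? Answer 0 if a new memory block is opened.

Memory blocks with room: memory block 5 (354 MB).
The first with room is memory block 5.

5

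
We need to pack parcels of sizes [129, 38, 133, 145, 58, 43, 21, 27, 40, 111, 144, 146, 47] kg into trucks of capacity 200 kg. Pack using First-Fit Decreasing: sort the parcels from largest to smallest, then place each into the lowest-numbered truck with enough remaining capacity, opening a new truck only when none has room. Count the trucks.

Sorted descending: 146, 145, 144, 133, 129, 111, 58, 47, 43, 40, 38, 27, 21.
146 kg → truck 1 (remaining 54 kg)
145 kg → truck 2 (remaining 55 kg)
144 kg → truck 3 (remaining 56 kg)
133 kg → truck 4 (remaining 67 kg)
129 kg → truck 5 (remaining 71 kg)
111 kg → truck 6 (remaining 89 kg)
58 kg → truck 4 (remaining 9 kg)
47 kg → truck 1 (remaining 7 kg)
43 kg → truck 2 (remaining 12 kg)
40 kg → truck 3 (remaining 16 kg)
38 kg → truck 5 (remaining 33 kg)
27 kg → truck 5 (remaining 6 kg)
21 kg → truck 6 (remaining 68 kg)

6 trucks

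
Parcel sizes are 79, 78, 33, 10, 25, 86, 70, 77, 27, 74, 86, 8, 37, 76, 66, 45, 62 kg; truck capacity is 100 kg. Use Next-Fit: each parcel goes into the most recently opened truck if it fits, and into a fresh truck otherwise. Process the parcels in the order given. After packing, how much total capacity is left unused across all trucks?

Put 79 kg in truck 1; 21 kg remain.
Put 78 kg in truck 2; 22 kg remain.
Put 33 kg in truck 3; 67 kg remain.
Put 10 kg in truck 3; 57 kg remain.
Put 25 kg in truck 3; 32 kg remain.
Put 86 kg in truck 4; 14 kg remain.
Put 70 kg in truck 5; 30 kg remain.
Put 77 kg in truck 6; 23 kg remain.
Put 27 kg in truck 7; 73 kg remain.
Put 74 kg in truck 8; 26 kg remain.
Put 86 kg in truck 9; 14 kg remain.
Put 8 kg in truck 9; 6 kg remain.
Put 37 kg in truck 10; 63 kg remain.
Put 76 kg in truck 11; 24 kg remain.
Put 66 kg in truck 12; 34 kg remain.
Put 45 kg in truck 13; 55 kg remain.
Put 62 kg in truck 14; 38 kg remain.
14 trucks × 100 kg = 1400 kg; used 939 kg; unused 461 kg.

461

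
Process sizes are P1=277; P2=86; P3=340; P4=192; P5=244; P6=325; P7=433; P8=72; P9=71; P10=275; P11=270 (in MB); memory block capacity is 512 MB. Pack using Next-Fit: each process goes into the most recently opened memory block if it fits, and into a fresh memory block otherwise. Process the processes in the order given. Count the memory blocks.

7

P1 (277 MB) → memory block 1 (remaining 235 MB)
P2 (86 MB) → memory block 1 (remaining 149 MB)
P3 (340 MB) → memory block 2 (remaining 172 MB)
P4 (192 MB) → memory block 3 (remaining 320 MB)
P5 (244 MB) → memory block 3 (remaining 76 MB)
P6 (325 MB) → memory block 4 (remaining 187 MB)
P7 (433 MB) → memory block 5 (remaining 79 MB)
P8 (72 MB) → memory block 5 (remaining 7 MB)
P9 (71 MB) → memory block 6 (remaining 441 MB)
P10 (275 MB) → memory block 6 (remaining 166 MB)
P11 (270 MB) → memory block 7 (remaining 242 MB)
Final memory blocks: [277,86] [340] [192,244] [325] [433,72] [71,275] [270].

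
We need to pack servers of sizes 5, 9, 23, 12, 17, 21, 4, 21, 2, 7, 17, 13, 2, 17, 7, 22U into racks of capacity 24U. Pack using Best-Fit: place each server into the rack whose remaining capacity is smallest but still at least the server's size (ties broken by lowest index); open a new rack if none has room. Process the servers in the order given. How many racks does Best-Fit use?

10 racks

rack 1: place 5U, 19U left
rack 1: place 9U, 10U left
rack 2: place 23U, 1U left
rack 3: place 12U, 12U left
rack 4: place 17U, 7U left
rack 5: place 21U, 3U left
rack 4: place 4U, 3U left
rack 6: place 21U, 3U left
rack 4: place 2U, 1U left
rack 1: place 7U, 3U left
rack 7: place 17U, 7U left
rack 8: place 13U, 11U left
rack 1: place 2U, 1U left
rack 9: place 17U, 7U left
rack 7: place 7U, 0U left
rack 10: place 22U, 2U left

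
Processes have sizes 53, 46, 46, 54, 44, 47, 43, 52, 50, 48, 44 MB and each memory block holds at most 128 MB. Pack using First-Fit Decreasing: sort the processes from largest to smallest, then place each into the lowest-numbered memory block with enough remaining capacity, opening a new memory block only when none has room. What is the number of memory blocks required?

6

Sorted descending: 54, 53, 52, 50, 48, 47, 46, 46, 44, 44, 43.
memory block 1: place 54 MB, 74 MB left
memory block 1: place 53 MB, 21 MB left
memory block 2: place 52 MB, 76 MB left
memory block 2: place 50 MB, 26 MB left
memory block 3: place 48 MB, 80 MB left
memory block 3: place 47 MB, 33 MB left
memory block 4: place 46 MB, 82 MB left
memory block 4: place 46 MB, 36 MB left
memory block 5: place 44 MB, 84 MB left
memory block 5: place 44 MB, 40 MB left
memory block 6: place 43 MB, 85 MB left
Final memory blocks: [54,53] [52,50] [48,47] [46,46] [44,44] [43].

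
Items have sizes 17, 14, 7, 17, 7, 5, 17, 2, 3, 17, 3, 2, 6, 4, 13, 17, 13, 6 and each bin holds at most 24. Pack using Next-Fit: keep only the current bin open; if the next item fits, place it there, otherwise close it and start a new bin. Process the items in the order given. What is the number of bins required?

9 bins

17 → bin 1 (remaining 7)
14 → bin 2 (remaining 10)
7 → bin 2 (remaining 3)
17 → bin 3 (remaining 7)
7 → bin 3 (remaining 0)
5 → bin 4 (remaining 19)
17 → bin 4 (remaining 2)
2 → bin 4 (remaining 0)
3 → bin 5 (remaining 21)
17 → bin 5 (remaining 4)
3 → bin 5 (remaining 1)
2 → bin 6 (remaining 22)
6 → bin 6 (remaining 16)
4 → bin 6 (remaining 12)
13 → bin 7 (remaining 11)
17 → bin 8 (remaining 7)
13 → bin 9 (remaining 11)
6 → bin 9 (remaining 5)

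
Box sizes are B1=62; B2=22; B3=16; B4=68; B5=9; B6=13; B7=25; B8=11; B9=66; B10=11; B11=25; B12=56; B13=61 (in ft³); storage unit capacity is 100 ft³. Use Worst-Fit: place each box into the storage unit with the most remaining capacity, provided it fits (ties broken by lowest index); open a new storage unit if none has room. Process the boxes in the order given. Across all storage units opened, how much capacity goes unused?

155

B1 (62 ft³) → storage unit 1 (remaining 38 ft³)
B2 (22 ft³) → storage unit 1 (remaining 16 ft³)
B3 (16 ft³) → storage unit 1 (remaining 0 ft³)
B4 (68 ft³) → storage unit 2 (remaining 32 ft³)
B5 (9 ft³) → storage unit 2 (remaining 23 ft³)
B6 (13 ft³) → storage unit 2 (remaining 10 ft³)
B7 (25 ft³) → storage unit 3 (remaining 75 ft³)
B8 (11 ft³) → storage unit 3 (remaining 64 ft³)
B9 (66 ft³) → storage unit 4 (remaining 34 ft³)
B10 (11 ft³) → storage unit 3 (remaining 53 ft³)
B11 (25 ft³) → storage unit 3 (remaining 28 ft³)
B12 (56 ft³) → storage unit 5 (remaining 44 ft³)
B13 (61 ft³) → storage unit 6 (remaining 39 ft³)
6 storage units × 100 ft³ = 600 ft³; used 445 ft³; unused 155 ft³.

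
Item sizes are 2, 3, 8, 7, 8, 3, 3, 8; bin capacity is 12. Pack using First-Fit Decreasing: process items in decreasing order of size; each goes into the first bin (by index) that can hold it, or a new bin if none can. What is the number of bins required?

Sorted descending: 8, 8, 8, 7, 3, 3, 3, 2.
bin 1: place 8, 4 left
bin 2: place 8, 4 left
bin 3: place 8, 4 left
bin 4: place 7, 5 left
bin 1: place 3, 1 left
bin 2: place 3, 1 left
bin 3: place 3, 1 left
bin 4: place 2, 3 left
Final bins: [8,3] [8,3] [8,3] [7,2].

4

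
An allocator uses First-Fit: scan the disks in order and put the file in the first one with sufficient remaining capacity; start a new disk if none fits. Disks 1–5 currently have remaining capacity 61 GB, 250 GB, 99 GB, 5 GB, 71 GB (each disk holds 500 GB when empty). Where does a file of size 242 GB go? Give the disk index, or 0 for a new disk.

2

Disks with room: disk 2 (250 GB).
The first with room is disk 2.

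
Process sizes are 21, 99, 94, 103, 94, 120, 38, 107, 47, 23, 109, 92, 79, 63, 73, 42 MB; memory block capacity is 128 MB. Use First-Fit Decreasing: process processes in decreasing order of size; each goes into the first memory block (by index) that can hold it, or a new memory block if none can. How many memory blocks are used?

Sorted descending: 120, 109, 107, 103, 99, 94, 94, 92, 79, 73, 63, 47, 42, 38, 23, 21.
memory block 1: place 120 MB, 8 MB left
memory block 2: place 109 MB, 19 MB left
memory block 3: place 107 MB, 21 MB left
memory block 4: place 103 MB, 25 MB left
memory block 5: place 99 MB, 29 MB left
memory block 6: place 94 MB, 34 MB left
memory block 7: place 94 MB, 34 MB left
memory block 8: place 92 MB, 36 MB left
memory block 9: place 79 MB, 49 MB left
memory block 10: place 73 MB, 55 MB left
memory block 11: place 63 MB, 65 MB left
memory block 9: place 47 MB, 2 MB left
memory block 10: place 42 MB, 13 MB left
memory block 11: place 38 MB, 27 MB left
memory block 4: place 23 MB, 2 MB left
memory block 3: place 21 MB, 0 MB left

11 memory blocks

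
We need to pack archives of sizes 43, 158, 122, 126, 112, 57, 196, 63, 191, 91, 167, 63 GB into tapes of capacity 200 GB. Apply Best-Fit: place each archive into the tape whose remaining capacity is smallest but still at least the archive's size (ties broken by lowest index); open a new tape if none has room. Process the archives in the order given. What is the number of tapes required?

Put 43 GB in tape 1; 157 GB remain.
Put 158 GB in tape 2; 42 GB remain.
Put 122 GB in tape 1; 35 GB remain.
Put 126 GB in tape 3; 74 GB remain.
Put 112 GB in tape 4; 88 GB remain.
Put 57 GB in tape 3; 17 GB remain.
Put 196 GB in tape 5; 4 GB remain.
Put 63 GB in tape 4; 25 GB remain.
Put 191 GB in tape 6; 9 GB remain.
Put 91 GB in tape 7; 109 GB remain.
Put 167 GB in tape 8; 33 GB remain.
Put 63 GB in tape 7; 46 GB remain.
Final tapes: [43,122] [158] [126,57] [112,63] [196] [191] [91,63] [167].

8 tapes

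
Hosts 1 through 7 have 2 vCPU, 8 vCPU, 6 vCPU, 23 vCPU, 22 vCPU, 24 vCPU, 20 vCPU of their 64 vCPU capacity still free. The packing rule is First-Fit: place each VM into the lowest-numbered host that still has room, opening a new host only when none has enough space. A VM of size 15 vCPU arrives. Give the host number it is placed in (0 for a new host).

4

Hosts with room: host 4 (23 vCPU), host 5 (22 vCPU), host 6 (24 vCPU), host 7 (20 vCPU).
The first with room is host 4.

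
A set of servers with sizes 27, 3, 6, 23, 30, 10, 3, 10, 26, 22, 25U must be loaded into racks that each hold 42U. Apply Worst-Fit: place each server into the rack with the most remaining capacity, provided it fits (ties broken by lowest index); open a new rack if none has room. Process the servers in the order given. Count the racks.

6

Put 27U in rack 1; 15U remain.
Put 3U in rack 1; 12U remain.
Put 6U in rack 1; 6U remain.
Put 23U in rack 2; 19U remain.
Put 30U in rack 3; 12U remain.
Put 10U in rack 2; 9U remain.
Put 3U in rack 3; 9U remain.
Put 10U in rack 4; 32U remain.
Put 26U in rack 4; 6U remain.
Put 22U in rack 5; 20U remain.
Put 25U in rack 6; 17U remain.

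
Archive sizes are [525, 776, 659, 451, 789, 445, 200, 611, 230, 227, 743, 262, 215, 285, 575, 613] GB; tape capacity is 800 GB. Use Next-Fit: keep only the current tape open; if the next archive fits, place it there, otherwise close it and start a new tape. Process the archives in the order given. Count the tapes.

12

525 GB → tape 1 (remaining 275 GB)
776 GB → tape 2 (remaining 24 GB)
659 GB → tape 3 (remaining 141 GB)
451 GB → tape 4 (remaining 349 GB)
789 GB → tape 5 (remaining 11 GB)
445 GB → tape 6 (remaining 355 GB)
200 GB → tape 6 (remaining 155 GB)
611 GB → tape 7 (remaining 189 GB)
230 GB → tape 8 (remaining 570 GB)
227 GB → tape 8 (remaining 343 GB)
743 GB → tape 9 (remaining 57 GB)
262 GB → tape 10 (remaining 538 GB)
215 GB → tape 10 (remaining 323 GB)
285 GB → tape 10 (remaining 38 GB)
575 GB → tape 11 (remaining 225 GB)
613 GB → tape 12 (remaining 187 GB)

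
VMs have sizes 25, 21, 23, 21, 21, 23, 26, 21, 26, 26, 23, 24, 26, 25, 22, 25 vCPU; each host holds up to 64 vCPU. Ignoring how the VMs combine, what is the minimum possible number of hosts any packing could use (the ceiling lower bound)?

Total size = 25 + 21 + 23 + 21 + 21 + 23 + 26 + 21 + 26 + 26 + 23 + 24 + 26 + 25 + 22 + 25 = 378 vCPU.
⌈378 / 64⌉ = 6.

6 hosts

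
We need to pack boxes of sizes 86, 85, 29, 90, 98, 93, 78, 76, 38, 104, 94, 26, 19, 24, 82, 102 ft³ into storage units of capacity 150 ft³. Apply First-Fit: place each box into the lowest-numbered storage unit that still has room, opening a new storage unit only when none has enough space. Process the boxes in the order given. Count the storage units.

86 ft³ → storage unit 1 (remaining 64 ft³)
85 ft³ → storage unit 2 (remaining 65 ft³)
29 ft³ → storage unit 1 (remaining 35 ft³)
90 ft³ → storage unit 3 (remaining 60 ft³)
98 ft³ → storage unit 4 (remaining 52 ft³)
93 ft³ → storage unit 5 (remaining 57 ft³)
78 ft³ → storage unit 6 (remaining 72 ft³)
76 ft³ → storage unit 7 (remaining 74 ft³)
38 ft³ → storage unit 2 (remaining 27 ft³)
104 ft³ → storage unit 8 (remaining 46 ft³)
94 ft³ → storage unit 9 (remaining 56 ft³)
26 ft³ → storage unit 1 (remaining 9 ft³)
19 ft³ → storage unit 2 (remaining 8 ft³)
24 ft³ → storage unit 3 (remaining 36 ft³)
82 ft³ → storage unit 10 (remaining 68 ft³)
102 ft³ → storage unit 11 (remaining 48 ft³)
Final storage units: [86,29,26] [85,38,19] [90,24] [98] [93] [78] [76] [104] [94] [82] [102].

11 storage units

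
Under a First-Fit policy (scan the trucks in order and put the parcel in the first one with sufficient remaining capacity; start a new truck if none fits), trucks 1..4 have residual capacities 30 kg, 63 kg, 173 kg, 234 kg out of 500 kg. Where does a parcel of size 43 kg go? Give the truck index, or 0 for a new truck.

Trucks with room: truck 2 (63 kg), truck 3 (173 kg), truck 4 (234 kg).
The first with room is truck 2.

2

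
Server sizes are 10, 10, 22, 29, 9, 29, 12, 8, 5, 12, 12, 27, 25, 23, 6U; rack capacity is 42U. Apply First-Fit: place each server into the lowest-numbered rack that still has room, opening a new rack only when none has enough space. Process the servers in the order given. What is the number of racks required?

rack 1: place 10U, 32U left
rack 1: place 10U, 22U left
rack 1: place 22U, 0U left
rack 2: place 29U, 13U left
rack 2: place 9U, 4U left
rack 3: place 29U, 13U left
rack 3: place 12U, 1U left
rack 4: place 8U, 34U left
rack 4: place 5U, 29U left
rack 4: place 12U, 17U left
rack 4: place 12U, 5U left
rack 5: place 27U, 15U left
rack 6: place 25U, 17U left
rack 7: place 23U, 19U left
rack 5: place 6U, 9U left

7 racks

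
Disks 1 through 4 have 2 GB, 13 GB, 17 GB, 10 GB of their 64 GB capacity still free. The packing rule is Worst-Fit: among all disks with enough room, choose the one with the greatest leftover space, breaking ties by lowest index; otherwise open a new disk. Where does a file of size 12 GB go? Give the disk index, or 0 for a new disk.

3

Disks with room: disk 2 (13 GB), disk 3 (17 GB).
Most room is disk 3 with 17 GB free.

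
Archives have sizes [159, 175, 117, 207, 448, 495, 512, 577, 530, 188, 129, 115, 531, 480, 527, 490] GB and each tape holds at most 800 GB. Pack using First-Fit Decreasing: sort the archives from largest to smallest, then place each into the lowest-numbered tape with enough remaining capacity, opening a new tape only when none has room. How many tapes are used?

9

Sorted descending: 577, 531, 530, 527, 512, 495, 490, 480, 448, 207, 188, 175, 159, 129, 117, 115.
Put 577 GB in tape 1; 223 GB remain.
Put 531 GB in tape 2; 269 GB remain.
Put 530 GB in tape 3; 270 GB remain.
Put 527 GB in tape 4; 273 GB remain.
Put 512 GB in tape 5; 288 GB remain.
Put 495 GB in tape 6; 305 GB remain.
Put 490 GB in tape 7; 310 GB remain.
Put 480 GB in tape 8; 320 GB remain.
Put 448 GB in tape 9; 352 GB remain.
Put 207 GB in tape 1; 16 GB remain.
Put 188 GB in tape 2; 81 GB remain.
Put 175 GB in tape 3; 95 GB remain.
Put 159 GB in tape 4; 114 GB remain.
Put 129 GB in tape 5; 159 GB remain.
Put 117 GB in tape 5; 42 GB remain.
Put 115 GB in tape 6; 190 GB remain.
Final tapes: [577,207] [531,188] [530,175] [527,159] [512,129,117] [495,115] [490] [480] [448].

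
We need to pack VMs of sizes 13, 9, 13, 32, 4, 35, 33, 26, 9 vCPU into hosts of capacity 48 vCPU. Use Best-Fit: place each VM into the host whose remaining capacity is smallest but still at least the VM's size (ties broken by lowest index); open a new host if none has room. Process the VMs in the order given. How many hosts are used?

host 1: place 13 vCPU, 35 vCPU left
host 1: place 9 vCPU, 26 vCPU left
host 1: place 13 vCPU, 13 vCPU left
host 2: place 32 vCPU, 16 vCPU left
host 1: place 4 vCPU, 9 vCPU left
host 3: place 35 vCPU, 13 vCPU left
host 4: place 33 vCPU, 15 vCPU left
host 5: place 26 vCPU, 22 vCPU left
host 1: place 9 vCPU, 0 vCPU left
Final hosts: [13,9,13,4,9] [32] [35] [33] [26].

5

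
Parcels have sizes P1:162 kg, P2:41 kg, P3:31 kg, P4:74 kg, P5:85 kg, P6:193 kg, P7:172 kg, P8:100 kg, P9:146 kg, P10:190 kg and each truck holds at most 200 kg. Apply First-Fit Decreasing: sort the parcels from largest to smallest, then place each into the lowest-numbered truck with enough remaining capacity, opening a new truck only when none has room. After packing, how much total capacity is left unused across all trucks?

206

Sorted descending: 193, 190, 172, 162, 146, 100, 85, 74, 41, 31.
193 kg → truck 1 (remaining 7 kg)
190 kg → truck 2 (remaining 10 kg)
172 kg → truck 3 (remaining 28 kg)
162 kg → truck 4 (remaining 38 kg)
146 kg → truck 5 (remaining 54 kg)
100 kg → truck 6 (remaining 100 kg)
85 kg → truck 6 (remaining 15 kg)
74 kg → truck 7 (remaining 126 kg)
41 kg → truck 5 (remaining 13 kg)
31 kg → truck 4 (remaining 7 kg)
7 trucks × 200 kg = 1400 kg; used 1194 kg; unused 206 kg.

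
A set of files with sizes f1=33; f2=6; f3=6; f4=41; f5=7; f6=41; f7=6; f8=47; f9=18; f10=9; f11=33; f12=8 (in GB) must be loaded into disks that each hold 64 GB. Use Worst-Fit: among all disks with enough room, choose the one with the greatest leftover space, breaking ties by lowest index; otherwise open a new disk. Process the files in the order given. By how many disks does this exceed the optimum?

0

Worst-Fit: [33,6,6,18] [41,7] [41,6,9] [47] [33,8] → 5 disks.
5 files exceed 32 GB (half the capacity), and no two of those can share a disk, so at least 5 disks are needed.
So 5 is already optimal.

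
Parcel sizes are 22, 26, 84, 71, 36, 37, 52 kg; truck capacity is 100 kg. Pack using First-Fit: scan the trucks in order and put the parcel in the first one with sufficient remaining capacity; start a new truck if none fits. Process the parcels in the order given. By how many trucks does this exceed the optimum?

First-Fit: [22,26,36] [84] [71] [37,52] → 4 trucks.
Total size 328 kg; any packing needs at least ⌈328/100⌉ = 4 trucks.
So 4 is already optimal.

0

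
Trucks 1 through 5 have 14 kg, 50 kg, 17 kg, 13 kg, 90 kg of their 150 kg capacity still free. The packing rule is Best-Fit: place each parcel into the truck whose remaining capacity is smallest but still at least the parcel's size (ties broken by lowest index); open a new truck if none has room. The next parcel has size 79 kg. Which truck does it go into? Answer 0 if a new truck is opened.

Trucks with room: truck 5 (90 kg).
Tightest fit is truck 5 with 90 kg free.

5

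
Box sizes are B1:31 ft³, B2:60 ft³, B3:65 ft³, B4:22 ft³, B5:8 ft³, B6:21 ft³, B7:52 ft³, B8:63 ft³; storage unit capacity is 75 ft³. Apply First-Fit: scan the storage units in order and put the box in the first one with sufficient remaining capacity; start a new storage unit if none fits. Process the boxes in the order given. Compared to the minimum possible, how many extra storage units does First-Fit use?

First-Fit: [31,22,8] [60] [65] [21,52] [63] → 5 storage units.
Total size 322 ft³; any packing needs at least ⌈322/75⌉ = 5 storage units.
So 5 is already optimal.

0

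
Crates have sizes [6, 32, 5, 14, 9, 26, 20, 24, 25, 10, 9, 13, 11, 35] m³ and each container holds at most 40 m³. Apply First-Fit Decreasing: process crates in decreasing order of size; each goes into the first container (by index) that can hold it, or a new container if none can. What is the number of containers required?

Sorted descending: 35, 32, 26, 25, 24, 20, 14, 13, 11, 10, 9, 9, 6, 5.
35 m³ → container 1 (remaining 5 m³)
32 m³ → container 2 (remaining 8 m³)
26 m³ → container 3 (remaining 14 m³)
25 m³ → container 4 (remaining 15 m³)
24 m³ → container 5 (remaining 16 m³)
20 m³ → container 6 (remaining 20 m³)
14 m³ → container 3 (remaining 0 m³)
13 m³ → container 4 (remaining 2 m³)
11 m³ → container 5 (remaining 5 m³)
10 m³ → container 6 (remaining 10 m³)
9 m³ → container 6 (remaining 1 m³)
9 m³ → container 7 (remaining 31 m³)
6 m³ → container 2 (remaining 2 m³)
5 m³ → container 1 (remaining 0 m³)

7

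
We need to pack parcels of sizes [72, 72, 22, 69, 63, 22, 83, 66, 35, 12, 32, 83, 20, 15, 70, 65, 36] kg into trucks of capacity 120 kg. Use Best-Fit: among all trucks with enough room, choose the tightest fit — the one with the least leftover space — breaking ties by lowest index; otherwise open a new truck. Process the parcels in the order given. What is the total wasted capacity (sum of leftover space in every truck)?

243

Put 72 kg in truck 1; 48 kg remain.
Put 72 kg in truck 2; 48 kg remain.
Put 22 kg in truck 1; 26 kg remain.
Put 69 kg in truck 3; 51 kg remain.
Put 63 kg in truck 4; 57 kg remain.
Put 22 kg in truck 1; 4 kg remain.
Put 83 kg in truck 5; 37 kg remain.
Put 66 kg in truck 6; 54 kg remain.
Put 35 kg in truck 5; 2 kg remain.
Put 12 kg in truck 2; 36 kg remain.
Put 32 kg in truck 2; 4 kg remain.
Put 83 kg in truck 7; 37 kg remain.
Put 20 kg in truck 7; 17 kg remain.
Put 15 kg in truck 7; 2 kg remain.
Put 70 kg in truck 8; 50 kg remain.
Put 65 kg in truck 9; 55 kg remain.
Put 36 kg in truck 8; 14 kg remain.
9 trucks × 120 kg = 1080 kg; used 837 kg; unused 243 kg.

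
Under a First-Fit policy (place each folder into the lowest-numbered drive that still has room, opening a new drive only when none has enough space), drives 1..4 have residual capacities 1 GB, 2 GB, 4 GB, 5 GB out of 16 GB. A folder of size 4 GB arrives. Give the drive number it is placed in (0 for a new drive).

Drives with room: drive 3 (4 GB), drive 4 (5 GB).
The first with room is drive 3.

3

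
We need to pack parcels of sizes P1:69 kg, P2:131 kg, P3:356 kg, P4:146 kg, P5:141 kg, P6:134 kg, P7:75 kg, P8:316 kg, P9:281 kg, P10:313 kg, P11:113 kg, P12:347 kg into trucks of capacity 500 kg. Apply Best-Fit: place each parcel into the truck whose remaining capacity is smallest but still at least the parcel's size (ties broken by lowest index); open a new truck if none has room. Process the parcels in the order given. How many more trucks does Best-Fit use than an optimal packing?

1

Best-Fit: [69,131,146,134] [356,141] [75,316] [281] [313,113] [347] → 6 trucks.
Total size 2422 kg; any packing needs at least ⌈2422/500⌉ = 5 trucks.
An optimal packing achieves that bound: [356,141] [347,146] [316,134] [313,113,69] [281,131,75] → 5 trucks.
Excess: 6 − 5 = 1.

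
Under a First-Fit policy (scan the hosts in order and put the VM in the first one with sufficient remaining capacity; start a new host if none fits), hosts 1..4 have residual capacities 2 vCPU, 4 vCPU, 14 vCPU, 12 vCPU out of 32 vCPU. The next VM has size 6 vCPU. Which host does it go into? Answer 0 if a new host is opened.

Hosts with room: host 3 (14 vCPU), host 4 (12 vCPU).
The first with room is host 3.

3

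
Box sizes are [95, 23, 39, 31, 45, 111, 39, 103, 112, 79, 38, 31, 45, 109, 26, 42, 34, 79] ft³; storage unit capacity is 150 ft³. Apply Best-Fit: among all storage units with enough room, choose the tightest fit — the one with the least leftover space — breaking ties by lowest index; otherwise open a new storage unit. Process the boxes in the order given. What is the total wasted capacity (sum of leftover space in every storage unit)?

Put 95 ft³ in storage unit 1; 55 ft³ remain.
Put 23 ft³ in storage unit 1; 32 ft³ remain.
Put 39 ft³ in storage unit 2; 111 ft³ remain.
Put 31 ft³ in storage unit 1; 1 ft³ remain.
Put 45 ft³ in storage unit 2; 66 ft³ remain.
Put 111 ft³ in storage unit 3; 39 ft³ remain.
Put 39 ft³ in storage unit 3; 0 ft³ remain.
Put 103 ft³ in storage unit 4; 47 ft³ remain.
Put 112 ft³ in storage unit 5; 38 ft³ remain.
Put 79 ft³ in storage unit 6; 71 ft³ remain.
Put 38 ft³ in storage unit 5; 0 ft³ remain.
Put 31 ft³ in storage unit 4; 16 ft³ remain.
Put 45 ft³ in storage unit 2; 21 ft³ remain.
Put 109 ft³ in storage unit 7; 41 ft³ remain.
Put 26 ft³ in storage unit 7; 15 ft³ remain.
Put 42 ft³ in storage unit 6; 29 ft³ remain.
Put 34 ft³ in storage unit 8; 116 ft³ remain.
Put 79 ft³ in storage unit 8; 37 ft³ remain.
8 storage units × 150 ft³ = 1200 ft³; used 1081 ft³; unused 119 ft³.

119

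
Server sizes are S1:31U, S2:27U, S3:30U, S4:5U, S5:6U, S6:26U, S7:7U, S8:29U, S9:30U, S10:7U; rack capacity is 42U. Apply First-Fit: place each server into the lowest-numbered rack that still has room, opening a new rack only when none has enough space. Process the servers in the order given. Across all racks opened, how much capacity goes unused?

54

Put S1 (31U) in rack 1; 11U remain.
Put S2 (27U) in rack 2; 15U remain.
Put S3 (30U) in rack 3; 12U remain.
Put S4 (5U) in rack 1; 6U remain.
Put S5 (6U) in rack 1; 0U remain.
Put S6 (26U) in rack 4; 16U remain.
Put S7 (7U) in rack 2; 8U remain.
Put S8 (29U) in rack 5; 13U remain.
Put S9 (30U) in rack 6; 12U remain.
Put S10 (7U) in rack 2; 1U remain.
6 racks × 42U = 252U; used 198U; unused 54U.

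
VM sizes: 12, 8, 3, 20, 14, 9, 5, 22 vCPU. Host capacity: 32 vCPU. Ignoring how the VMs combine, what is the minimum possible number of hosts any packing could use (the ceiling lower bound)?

3

Total size = 12 + 8 + 3 + 20 + 14 + 9 + 5 + 22 = 93 vCPU.
⌈93 / 32⌉ = 3.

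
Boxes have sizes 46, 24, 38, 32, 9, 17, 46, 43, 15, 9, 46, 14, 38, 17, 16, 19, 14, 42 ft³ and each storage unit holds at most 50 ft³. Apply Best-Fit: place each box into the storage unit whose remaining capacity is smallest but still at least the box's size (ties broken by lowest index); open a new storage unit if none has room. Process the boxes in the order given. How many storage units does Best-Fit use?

46 ft³ → storage unit 1 (remaining 4 ft³)
24 ft³ → storage unit 2 (remaining 26 ft³)
38 ft³ → storage unit 3 (remaining 12 ft³)
32 ft³ → storage unit 4 (remaining 18 ft³)
9 ft³ → storage unit 3 (remaining 3 ft³)
17 ft³ → storage unit 4 (remaining 1 ft³)
46 ft³ → storage unit 5 (remaining 4 ft³)
43 ft³ → storage unit 6 (remaining 7 ft³)
15 ft³ → storage unit 2 (remaining 11 ft³)
9 ft³ → storage unit 2 (remaining 2 ft³)
46 ft³ → storage unit 7 (remaining 4 ft³)
14 ft³ → storage unit 8 (remaining 36 ft³)
38 ft³ → storage unit 9 (remaining 12 ft³)
17 ft³ → storage unit 8 (remaining 19 ft³)
16 ft³ → storage unit 8 (remaining 3 ft³)
19 ft³ → storage unit 10 (remaining 31 ft³)
14 ft³ → storage unit 10 (remaining 17 ft³)
42 ft³ → storage unit 11 (remaining 8 ft³)
Final storage units: [46] [24,15,9] [38,9] [32,17] [46] [43] [46] [14,17,16] [38] [19,14] [42].

11 storage units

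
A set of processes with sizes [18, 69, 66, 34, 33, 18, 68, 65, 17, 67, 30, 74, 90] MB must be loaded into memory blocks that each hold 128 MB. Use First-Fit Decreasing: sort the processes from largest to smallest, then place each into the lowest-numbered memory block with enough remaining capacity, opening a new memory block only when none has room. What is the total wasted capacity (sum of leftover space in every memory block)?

Sorted descending: 90, 74, 69, 68, 67, 66, 65, 34, 33, 30, 18, 18, 17.
Put 90 MB in memory block 1; 38 MB remain.
Put 74 MB in memory block 2; 54 MB remain.
Put 69 MB in memory block 3; 59 MB remain.
Put 68 MB in memory block 4; 60 MB remain.
Put 67 MB in memory block 5; 61 MB remain.
Put 66 MB in memory block 6; 62 MB remain.
Put 65 MB in memory block 7; 63 MB remain.
Put 34 MB in memory block 1; 4 MB remain.
Put 33 MB in memory block 2; 21 MB remain.
Put 30 MB in memory block 3; 29 MB remain.
Put 18 MB in memory block 2; 3 MB remain.
Put 18 MB in memory block 3; 11 MB remain.
Put 17 MB in memory block 4; 43 MB remain.
7 memory blocks × 128 MB = 896 MB; used 649 MB; unused 247 MB.

247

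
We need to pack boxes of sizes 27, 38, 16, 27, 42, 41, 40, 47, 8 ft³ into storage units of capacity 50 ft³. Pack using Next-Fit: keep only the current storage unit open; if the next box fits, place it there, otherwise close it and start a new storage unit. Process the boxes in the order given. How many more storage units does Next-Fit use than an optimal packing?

Next-Fit: [27] [38] [16,27] [42] [41] [40] [47] [8] → 8 storage units.
7 boxes exceed 25 ft³ (half the capacity), and no two of those can share a storage unit, so at least 7 storage units are needed.
An optimal packing achieves that bound: [47] [42,8] [41] [40] [38] [27,16] [27] → 7 storage units.
Excess: 8 − 7 = 1.

1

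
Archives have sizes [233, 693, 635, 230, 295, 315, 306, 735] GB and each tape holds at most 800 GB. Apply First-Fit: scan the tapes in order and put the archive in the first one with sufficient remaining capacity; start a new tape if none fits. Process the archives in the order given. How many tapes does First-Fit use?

5

Put 233 GB in tape 1; 567 GB remain.
Put 693 GB in tape 2; 107 GB remain.
Put 635 GB in tape 3; 165 GB remain.
Put 230 GB in tape 1; 337 GB remain.
Put 295 GB in tape 1; 42 GB remain.
Put 315 GB in tape 4; 485 GB remain.
Put 306 GB in tape 4; 179 GB remain.
Put 735 GB in tape 5; 65 GB remain.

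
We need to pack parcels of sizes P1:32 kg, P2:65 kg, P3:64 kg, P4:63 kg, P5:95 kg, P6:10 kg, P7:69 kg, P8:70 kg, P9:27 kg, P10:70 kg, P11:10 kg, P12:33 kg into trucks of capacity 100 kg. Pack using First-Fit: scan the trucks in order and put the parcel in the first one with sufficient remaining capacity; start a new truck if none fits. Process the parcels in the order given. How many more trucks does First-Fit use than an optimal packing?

First-Fit: [32,65] [64,10,10] [63,27] [95] [69] [70] [70] [33] → 8 trucks.
Total size 608 kg; any packing needs at least ⌈608/100⌉ = 7 trucks.
An optimal packing achieves that bound: [95] [70,27] [70,10,10] [69] [65,33] [64,32] [63] → 7 trucks.
Excess: 8 − 7 = 1.

1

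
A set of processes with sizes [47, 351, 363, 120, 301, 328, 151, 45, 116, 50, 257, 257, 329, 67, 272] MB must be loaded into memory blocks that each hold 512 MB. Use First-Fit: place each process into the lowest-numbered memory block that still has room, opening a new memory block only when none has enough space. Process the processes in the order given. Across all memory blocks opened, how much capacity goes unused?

memory block 1: place 47 MB, 465 MB left
memory block 1: place 351 MB, 114 MB left
memory block 2: place 363 MB, 149 MB left
memory block 2: place 120 MB, 29 MB left
memory block 3: place 301 MB, 211 MB left
memory block 4: place 328 MB, 184 MB left
memory block 3: place 151 MB, 60 MB left
memory block 1: place 45 MB, 69 MB left
memory block 4: place 116 MB, 68 MB left
memory block 1: place 50 MB, 19 MB left
memory block 5: place 257 MB, 255 MB left
memory block 6: place 257 MB, 255 MB left
memory block 7: place 329 MB, 183 MB left
memory block 4: place 67 MB, 1 MB left
memory block 8: place 272 MB, 240 MB left
8 memory blocks × 512 MB = 4096 MB; used 3054 MB; unused 1042 MB.

1042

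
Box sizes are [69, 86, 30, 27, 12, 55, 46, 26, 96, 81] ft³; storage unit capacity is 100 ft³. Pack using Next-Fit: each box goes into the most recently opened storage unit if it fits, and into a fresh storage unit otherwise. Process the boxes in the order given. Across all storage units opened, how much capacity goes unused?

172

storage unit 1: place 69 ft³, 31 ft³ left
storage unit 2: place 86 ft³, 14 ft³ left
storage unit 3: place 30 ft³, 70 ft³ left
storage unit 3: place 27 ft³, 43 ft³ left
storage unit 3: place 12 ft³, 31 ft³ left
storage unit 4: place 55 ft³, 45 ft³ left
storage unit 5: place 46 ft³, 54 ft³ left
storage unit 5: place 26 ft³, 28 ft³ left
storage unit 6: place 96 ft³, 4 ft³ left
storage unit 7: place 81 ft³, 19 ft³ left
7 storage units × 100 ft³ = 700 ft³; used 528 ft³; unused 172 ft³.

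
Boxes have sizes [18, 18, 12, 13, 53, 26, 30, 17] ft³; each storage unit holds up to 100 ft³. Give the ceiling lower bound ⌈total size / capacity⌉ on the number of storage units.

2 storage units

Total size = 18 + 18 + 12 + 13 + 53 + 26 + 30 + 17 = 187 ft³.
⌈187 / 100⌉ = 2.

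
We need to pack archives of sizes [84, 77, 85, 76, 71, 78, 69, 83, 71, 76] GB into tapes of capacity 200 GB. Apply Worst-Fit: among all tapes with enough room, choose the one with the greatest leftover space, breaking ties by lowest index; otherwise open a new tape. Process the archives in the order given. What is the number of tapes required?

5

Put 84 GB in tape 1; 116 GB remain.
Put 77 GB in tape 1; 39 GB remain.
Put 85 GB in tape 2; 115 GB remain.
Put 76 GB in tape 2; 39 GB remain.
Put 71 GB in tape 3; 129 GB remain.
Put 78 GB in tape 3; 51 GB remain.
Put 69 GB in tape 4; 131 GB remain.
Put 83 GB in tape 4; 48 GB remain.
Put 71 GB in tape 5; 129 GB remain.
Put 76 GB in tape 5; 53 GB remain.
Final tapes: [84,77] [85,76] [71,78] [69,83] [71,76].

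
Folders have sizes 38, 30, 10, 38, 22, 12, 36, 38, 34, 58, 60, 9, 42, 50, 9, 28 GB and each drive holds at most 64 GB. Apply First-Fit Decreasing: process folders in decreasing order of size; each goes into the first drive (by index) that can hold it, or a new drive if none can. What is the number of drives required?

Sorted descending: 60, 58, 50, 42, 38, 38, 38, 36, 34, 30, 28, 22, 12, 10, 9, 9.
Put 60 GB in drive 1; 4 GB remain.
Put 58 GB in drive 2; 6 GB remain.
Put 50 GB in drive 3; 14 GB remain.
Put 42 GB in drive 4; 22 GB remain.
Put 38 GB in drive 5; 26 GB remain.
Put 38 GB in drive 6; 26 GB remain.
Put 38 GB in drive 7; 26 GB remain.
Put 36 GB in drive 8; 28 GB remain.
Put 34 GB in drive 9; 30 GB remain.
Put 30 GB in drive 9; 0 GB remain.
Put 28 GB in drive 8; 0 GB remain.
Put 22 GB in drive 4; 0 GB remain.
Put 12 GB in drive 3; 2 GB remain.
Put 10 GB in drive 5; 16 GB remain.
Put 9 GB in drive 5; 7 GB remain.
Put 9 GB in drive 6; 17 GB remain.

9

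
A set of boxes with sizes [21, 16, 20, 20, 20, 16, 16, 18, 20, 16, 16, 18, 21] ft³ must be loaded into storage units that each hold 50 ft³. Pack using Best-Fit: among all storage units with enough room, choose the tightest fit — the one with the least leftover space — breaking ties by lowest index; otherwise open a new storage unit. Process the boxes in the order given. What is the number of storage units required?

6

21 ft³ → storage unit 1 (remaining 29 ft³)
16 ft³ → storage unit 1 (remaining 13 ft³)
20 ft³ → storage unit 2 (remaining 30 ft³)
20 ft³ → storage unit 2 (remaining 10 ft³)
20 ft³ → storage unit 3 (remaining 30 ft³)
16 ft³ → storage unit 3 (remaining 14 ft³)
16 ft³ → storage unit 4 (remaining 34 ft³)
18 ft³ → storage unit 4 (remaining 16 ft³)
20 ft³ → storage unit 5 (remaining 30 ft³)
16 ft³ → storage unit 4 (remaining 0 ft³)
16 ft³ → storage unit 5 (remaining 14 ft³)
18 ft³ → storage unit 6 (remaining 32 ft³)
21 ft³ → storage unit 6 (remaining 11 ft³)
Final storage units: [21,16] [20,20] [20,16] [16,18,16] [20,16] [18,21].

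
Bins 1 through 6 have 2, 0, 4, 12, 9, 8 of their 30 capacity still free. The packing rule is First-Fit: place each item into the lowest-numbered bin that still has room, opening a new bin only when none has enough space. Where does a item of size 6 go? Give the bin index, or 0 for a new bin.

Bins with room: bin 4 (12), bin 5 (9), bin 6 (8).
The first with room is bin 4.

4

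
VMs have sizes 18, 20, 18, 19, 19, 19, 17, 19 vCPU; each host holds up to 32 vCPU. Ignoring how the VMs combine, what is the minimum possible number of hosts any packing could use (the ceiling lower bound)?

5

Total size = 18 + 20 + 18 + 19 + 19 + 19 + 17 + 19 = 149 vCPU.
⌈149 / 32⌉ = 5.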